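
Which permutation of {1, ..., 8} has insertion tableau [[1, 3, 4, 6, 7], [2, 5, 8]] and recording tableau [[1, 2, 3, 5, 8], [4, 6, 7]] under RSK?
2 3 5 1 8 4 6 7

Reverse the RSK construction: for i from n down to 1, find the cell of Q containing i, remove the entry at that cell from P, and reverse-bump it up through P; the value ejected from row 1 is w(i).

Step i=8: Q has 8 at row 1, column 5; remove that cell from P, ejecting 7. So w(8) = 7. P is now [[1, 3, 4, 6], [2, 5, 8]].
Step i=7: Q has 7 at row 2, column 3; remove 8 from row 2 of P and reverse-bump: 8 enters row 1 and ejects 6. So w(7) = 6. P is now [[1, 3, 4, 8], [2, 5]].
Step i=6: Q has 6 at row 2, column 2; remove 5 from row 2 of P and reverse-bump: 5 enters row 1 and ejects 4. So w(6) = 4. P is now [[1, 3, 5, 8], [2]].
Step i=5: Q has 5 at row 1, column 4; remove that cell from P, ejecting 8. So w(5) = 8. P is now [[1, 3, 5], [2]].
Step i=4: Q has 4 at row 2, column 1; remove 2 from row 2 of P and reverse-bump: 2 enters row 1 and ejects 1. So w(4) = 1. P is now [[2, 3, 5]].
Step i=3: Q has 3 at row 1, column 3; remove that cell from P, ejecting 5. So w(3) = 5. P is now [[2, 3]].
Step i=2: Q has 2 at row 1, column 2; remove that cell from P, ejecting 3. So w(2) = 3. P is now [[2]].
Step i=1: Q has 1 at row 1, column 1; remove that cell from P, ejecting 2. So w(1) = 2. P is now [].

So w = 2 3 5 1 8 4 6 7.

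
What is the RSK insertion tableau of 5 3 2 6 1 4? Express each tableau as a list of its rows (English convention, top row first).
P = [[1, 4], [2, 6], [3], [5]]

Insert 5: appended to row 1. P = [[5]].
Insert 3: 3 bumps 5 from row 1; 5 starts row 2. P = [[3], [5]].
Insert 2: 2 bumps 3 from row 1; 3 bumps 5 from row 2; 5 starts row 3. P = [[2], [3], [5]].
Insert 6: appended to row 1. P = [[2, 6], [3], [5]].
Insert 1: 1 bumps 2 from row 1; 2 bumps 3 from row 2; 3 bumps 5 from row 3; 5 starts row 4. P = [[1, 6], [2], [3], [5]].
Insert 4: 4 bumps 6 from row 1; 6 appends to row 2. P = [[1, 4], [2, 6], [3], [5]].

So P = [[1, 4], [2, 6], [3], [5]].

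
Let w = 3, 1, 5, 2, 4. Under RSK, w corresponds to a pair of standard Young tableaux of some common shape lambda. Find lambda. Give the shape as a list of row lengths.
Row-insert each entry into an empty tableau.

After inserting 3: P = [[3]].
After inserting 1: P = [[1], [3]].
After inserting 5: P = [[1, 5], [3]].
After inserting 2: P = [[1, 2], [3, 5]].
After inserting 4: P = [[1, 2, 4], [3, 5]].

The final insertion tableau P = [[1, 2, 4], [3, 5]] has shape [3, 2].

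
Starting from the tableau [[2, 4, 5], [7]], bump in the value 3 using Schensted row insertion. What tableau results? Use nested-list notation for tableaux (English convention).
In row 1, 3 replaces 4 (the leftmost entry greater than 3); 4 is bumped to row 2. In row 2, 4 replaces 7 (the leftmost entry greater than 4); 7 is bumped to row 3. 7 starts a new row 3. The new tableau is [[2, 3, 5], [4], [7]].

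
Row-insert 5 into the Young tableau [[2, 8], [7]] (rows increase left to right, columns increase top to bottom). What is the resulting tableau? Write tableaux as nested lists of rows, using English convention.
[[2, 5], [7, 8]]

In row 1, 5 replaces 8 (the leftmost entry greater than 5); 8 is bumped to row 2. 8 is appended to row 2. The new tableau is [[2, 5], [7, 8]].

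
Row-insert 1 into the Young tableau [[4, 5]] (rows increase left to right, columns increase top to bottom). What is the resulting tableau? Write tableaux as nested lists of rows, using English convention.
[[1, 5], [4]]

In row 1, 1 replaces 4 (the leftmost entry greater than 1); 4 is bumped to row 2. 4 starts a new row 2. The new tableau is [[1, 5], [4]].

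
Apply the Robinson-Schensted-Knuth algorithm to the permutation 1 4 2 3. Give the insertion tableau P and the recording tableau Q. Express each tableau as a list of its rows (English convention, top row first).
P = [[1, 2, 3], [4]], Q = [[1, 2, 4], [3]]

Insert each entry of the permutation into P by Schensted row insertion, recording in Q the position of each new cell.

Insert 1: appended to row 1. P = [[1]].
Insert 4: appended to row 1. P = [[1, 4]].
Insert 2: 2 bumps 4 from row 1; 4 starts row 2. P = [[1, 2], [4]].
Insert 3: appended to row 1. P = [[1, 2, 3], [4]].

So P = [[1, 2, 3], [4]], Q = [[1, 2, 4], [3]].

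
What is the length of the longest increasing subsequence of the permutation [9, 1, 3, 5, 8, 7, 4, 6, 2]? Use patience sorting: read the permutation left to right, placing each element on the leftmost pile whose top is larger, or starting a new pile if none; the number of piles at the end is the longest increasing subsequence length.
4

9: new pile. tops = [9]
1: onto pile 1 (replacing 9). tops = [1]
3: new pile. tops = [1, 3]
5: new pile. tops = [1, 3, 5]
8: new pile. tops = [1, 3, 5, 8]
7: onto pile 4 (replacing 8). tops = [1, 3, 5, 7]
4: onto pile 3 (replacing 5). tops = [1, 3, 4, 7]
6: onto pile 4 (replacing 7). tops = [1, 3, 4, 6]
2: onto pile 2 (replacing 3). tops = [1, 2, 4, 6]

4 piles, so the longest increasing subsequence has length 4.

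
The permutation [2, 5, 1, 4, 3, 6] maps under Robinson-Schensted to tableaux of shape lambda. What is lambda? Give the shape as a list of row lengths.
[3, 2, 1]

RSK row insertion gives P = [[1, 3, 6], [2, 4], [5]], which has shape [3, 2, 1].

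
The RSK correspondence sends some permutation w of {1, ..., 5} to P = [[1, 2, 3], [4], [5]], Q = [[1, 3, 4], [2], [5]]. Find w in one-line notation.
Reverse the RSK construction: for i from n down to 1, find the cell of Q containing i, remove the entry at that cell from P, and reverse-bump it up through P; the value ejected from row 1 is w(i).

Step i=5: Q has 5 at row 3, column 1; remove 5 from row 3 of P and reverse-bump: 5 enters row 2 and ejects 4; 4 enters row 1 and ejects 3. So w(5) = 3. P is now [[1, 2, 4], [5]].
Step i=4: Q has 4 at row 1, column 3; remove that cell from P, ejecting 4. So w(4) = 4. P is now [[1, 2], [5]].
Step i=3: Q has 3 at row 1, column 2; remove that cell from P, ejecting 2. So w(3) = 2. P is now [[1], [5]].
Step i=2: Q has 2 at row 2, column 1; remove 5 from row 2 of P and reverse-bump: 5 enters row 1 and ejects 1. So w(2) = 1. P is now [[5]].
Step i=1: Q has 1 at row 1, column 1; remove that cell from P, ejecting 5. So w(1) = 5. P is now [].

So w = 5 1 2 4 3.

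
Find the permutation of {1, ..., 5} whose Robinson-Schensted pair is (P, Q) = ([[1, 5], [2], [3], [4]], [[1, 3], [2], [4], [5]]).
Reverse the RSK construction: for i from n down to 1, find the cell of Q containing i, remove the entry at that cell from P, and reverse-bump it up through P; the value ejected from row 1 is w(i).

Step i=5: Q has 5 at row 4, column 1; remove 4 from row 4 of P and reverse-bump: 4 enters row 3 and ejects 3; 3 enters row 2 and ejects 2; 2 enters row 1 and ejects 1. So w(5) = 1. P is now [[2, 5], [3], [4]].
Step i=4: Q has 4 at row 3, column 1; remove 4 from row 3 of P and reverse-bump: 4 enters row 2 and ejects 3; 3 enters row 1 and ejects 2. So w(4) = 2. P is now [[3, 5], [4]].
Step i=3: Q has 3 at row 1, column 2; remove that cell from P, ejecting 5. So w(3) = 5. P is now [[3], [4]].
Step i=2: Q has 2 at row 2, column 1; remove 4 from row 2 of P and reverse-bump: 4 enters row 1 and ejects 3. So w(2) = 3. P is now [[4]].
Step i=1: Q has 1 at row 1, column 1; remove that cell from P, ejecting 4. So w(1) = 4. P is now [].

So w = 4 3 5 2 1.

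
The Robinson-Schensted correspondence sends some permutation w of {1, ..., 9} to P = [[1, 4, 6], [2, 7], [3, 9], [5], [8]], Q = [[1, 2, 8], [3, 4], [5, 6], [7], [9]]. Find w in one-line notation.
Reverse the RSK construction: for i from n down to 1, find the cell of Q containing i, remove the entry at that cell from P, and reverse-bump it up through P; the value ejected from row 1 is w(i).

Step i=9: Q has 9 at row 5, column 1; remove 8 from row 5 of P and reverse-bump: 8 enters row 4 and ejects 5; 5 enters row 3 and ejects 3; 3 enters row 2 and ejects 2; 2 enters row 1 and ejects 1. So w(9) = 1. P is now [[2, 4, 6], [3, 7], [5, 9], [8]].
Step i=8: Q has 8 at row 1, column 3; remove that cell from P, ejecting 6. So w(8) = 6. P is now [[2, 4], [3, 7], [5, 9], [8]].
Step i=7: Q has 7 at row 4, column 1; remove 8 from row 4 of P and reverse-bump: 8 enters row 3 and ejects 5; 5 enters row 2 and ejects 3; 3 enters row 1 and ejects 2. So w(7) = 2. P is now [[3, 4], [5, 7], [8, 9]].
Step i=6: Q has 6 at row 3, column 2; remove 9 from row 3 of P and reverse-bump: 9 enters row 2 and ejects 7; 7 enters row 1 and ejects 4. So w(6) = 4. P is now [[3, 7], [5, 9], [8]].
Step i=5: Q has 5 at row 3, column 1; remove 8 from row 3 of P and reverse-bump: 8 enters row 2 and ejects 5; 5 enters row 1 and ejects 3. So w(5) = 3. P is now [[5, 7], [8, 9]].
Step i=4: Q has 4 at row 2, column 2; remove 9 from row 2 of P and reverse-bump: 9 enters row 1 and ejects 7. So w(4) = 7. P is now [[5, 9], [8]].
Step i=3: Q has 3 at row 2, column 1; remove 8 from row 2 of P and reverse-bump: 8 enters row 1 and ejects 5. So w(3) = 5. P is now [[8, 9]].
Step i=2: Q has 2 at row 1, column 2; remove that cell from P, ejecting 9. So w(2) = 9. P is now [[8]].
Step i=1: Q has 1 at row 1, column 1; remove that cell from P, ejecting 8. So w(1) = 8. P is now [].

So w = 8 9 5 7 3 4 2 6 1.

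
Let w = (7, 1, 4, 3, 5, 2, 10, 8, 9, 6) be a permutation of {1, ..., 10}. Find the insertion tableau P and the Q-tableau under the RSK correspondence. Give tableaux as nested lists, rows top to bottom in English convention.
Insert each entry of the permutation into P by Schensted row insertion, recording in Q the position of each new cell.

Insert 7: appended to row 1. P = [[7]].
Insert 1: 1 bumps 7 from row 1; 7 starts row 2. P = [[1], [7]].
Insert 4: appended to row 1. P = [[1, 4], [7]].
Insert 3: 3 bumps 4 from row 1; 4 bumps 7 from row 2; 7 starts row 3. P = [[1, 3], [4], [7]].
Insert 5: appended to row 1. P = [[1, 3, 5], [4], [7]].
Insert 2: 2 bumps 3 from row 1; 3 bumps 4 from row 2; 4 bumps 7 from row 3; 7 starts row 4. P = [[1, 2, 5], [3], [4], [7]].
Insert 10: appended to row 1. P = [[1, 2, 5, 10], [3], [4], [7]].
Insert 8: 8 bumps 10 from row 1; 10 appends to row 2. P = [[1, 2, 5, 8], [3, 10], [4], [7]].
Insert 9: appended to row 1. P = [[1, 2, 5, 8, 9], [3, 10], [4], [7]].
Insert 6: 6 bumps 8 from row 1; 8 bumps 10 from row 2; 10 appends to row 3. P = [[1, 2, 5, 6, 9], [3, 8], [4, 10], [7]].

So P = [[1, 2, 5, 6, 9], [3, 8], [4, 10], [7]], Q = [[1, 3, 5, 7, 9], [2, 8], [4, 10], [6]].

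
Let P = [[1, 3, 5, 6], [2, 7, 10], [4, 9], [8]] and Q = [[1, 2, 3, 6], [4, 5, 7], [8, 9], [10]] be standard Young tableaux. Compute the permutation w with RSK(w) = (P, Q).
Reverse the RSK construction: for i from n down to 1, find the cell of Q containing i, remove the entry at that cell from P, and reverse-bump it up through P; the value ejected from row 1 is w(i).

Step i=10: Q has 10 at row 4, column 1; remove 8 from row 4 of P and reverse-bump: 8 enters row 3 and ejects 4; 4 enters row 2 and ejects 2; 2 enters row 1 and ejects 1. So w(10) = 1. P is now [[2, 3, 5, 6], [4, 7, 10], [8, 9]].
Step i=9: Q has 9 at row 3, column 2; remove 9 from row 3 of P and reverse-bump: 9 enters row 2 and ejects 7; 7 enters row 1 and ejects 6. So w(9) = 6. P is now [[2, 3, 5, 7], [4, 9, 10], [8]].
Step i=8: Q has 8 at row 3, column 1; remove 8 from row 3 of P and reverse-bump: 8 enters row 2 and ejects 4; 4 enters row 1 and ejects 3. So w(8) = 3. P is now [[2, 4, 5, 7], [8, 9, 10]].
Step i=7: Q has 7 at row 2, column 3; remove 10 from row 2 of P and reverse-bump: 10 enters row 1 and ejects 7. So w(7) = 7. P is now [[2, 4, 5, 10], [8, 9]].
Step i=6: Q has 6 at row 1, column 4; remove that cell from P, ejecting 10. So w(6) = 10. P is now [[2, 4, 5], [8, 9]].
Step i=5: Q has 5 at row 2, column 2; remove 9 from row 2 of P and reverse-bump: 9 enters row 1 and ejects 5. So w(5) = 5. P is now [[2, 4, 9], [8]].
Step i=4: Q has 4 at row 2, column 1; remove 8 from row 2 of P and reverse-bump: 8 enters row 1 and ejects 4. So w(4) = 4. P is now [[2, 8, 9]].
Step i=3: Q has 3 at row 1, column 3; remove that cell from P, ejecting 9. So w(3) = 9. P is now [[2, 8]].
Step i=2: Q has 2 at row 1, column 2; remove that cell from P, ejecting 8. So w(2) = 8. P is now [[2]].
Step i=1: Q has 1 at row 1, column 1; remove that cell from P, ejecting 2. So w(1) = 2. P is now [].

So w = 2 8 9 4 5 10 7 3 6 1.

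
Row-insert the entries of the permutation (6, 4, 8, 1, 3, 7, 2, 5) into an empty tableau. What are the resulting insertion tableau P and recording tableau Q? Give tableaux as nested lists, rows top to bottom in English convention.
P = [[1, 2, 5], [3, 7], [4, 8], [6]], Q = [[1, 3, 6], [2, 5], [4, 8], [7]]

Insert each entry of the permutation into P by Schensted row insertion, recording in Q the position of each new cell.

Insert 6: appended to row 1. P = [[6]].
Insert 4: 4 bumps 6 from row 1; 6 starts row 2. P = [[4], [6]].
Insert 8: appended to row 1. P = [[4, 8], [6]].
Insert 1: 1 bumps 4 from row 1; 4 bumps 6 from row 2; 6 starts row 3. P = [[1, 8], [4], [6]].
Insert 3: 3 bumps 8 from row 1; 8 appends to row 2. P = [[1, 3], [4, 8], [6]].
Insert 7: appended to row 1. P = [[1, 3, 7], [4, 8], [6]].
Insert 2: 2 bumps 3 from row 1; 3 bumps 4 from row 2; 4 bumps 6 from row 3; 6 starts row 4. P = [[1, 2, 7], [3, 8], [4], [6]].
Insert 5: 5 bumps 7 from row 1; 7 bumps 8 from row 2; 8 appends to row 3. P = [[1, 2, 5], [3, 7], [4, 8], [6]].

So P = [[1, 2, 5], [3, 7], [4, 8], [6]], Q = [[1, 3, 6], [2, 5], [4, 8], [7]].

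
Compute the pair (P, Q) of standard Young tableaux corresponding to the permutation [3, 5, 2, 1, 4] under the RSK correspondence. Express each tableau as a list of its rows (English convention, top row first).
P = [[1, 4], [2, 5], [3]], Q = [[1, 2], [3, 5], [4]]

Insert each entry of the permutation into P by Schensted row insertion, recording in Q the position of each new cell.

After inserting 3: P = [[3]].
After inserting 5: P = [[3, 5]].
After inserting 2: P = [[2, 5], [3]].
After inserting 1: P = [[1, 5], [2], [3]].
After inserting 4: P = [[1, 4], [2, 5], [3]].

So P = [[1, 4], [2, 5], [3]], Q = [[1, 2], [3, 5], [4]].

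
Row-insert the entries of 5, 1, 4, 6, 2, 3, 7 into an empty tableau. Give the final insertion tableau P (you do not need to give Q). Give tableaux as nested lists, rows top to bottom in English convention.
P = [[1, 2, 3, 7], [4, 6], [5]]

Insert 5: appended to row 1. P = [[5]].
Insert 1: 1 bumps 5 from row 1; 5 starts row 2. P = [[1], [5]].
Insert 4: appended to row 1. P = [[1, 4], [5]].
Insert 6: appended to row 1. P = [[1, 4, 6], [5]].
Insert 2: 2 bumps 4 from row 1; 4 bumps 5 from row 2; 5 starts row 3. P = [[1, 2, 6], [4], [5]].
Insert 3: 3 bumps 6 from row 1; 6 appends to row 2. P = [[1, 2, 3], [4, 6], [5]].
Insert 7: appended to row 1. P = [[1, 2, 3, 7], [4, 6], [5]].

So P = [[1, 2, 3, 7], [4, 6], [5]].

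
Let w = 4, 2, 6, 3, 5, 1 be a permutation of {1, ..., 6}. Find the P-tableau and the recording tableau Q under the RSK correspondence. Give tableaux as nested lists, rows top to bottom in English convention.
P = [[1, 3, 5], [2, 6], [4]], Q = [[1, 3, 5], [2, 4], [6]]

Insert each entry of the permutation into P by Schensted row insertion, recording in Q the position of each new cell.

Insert 4: appended to row 1. P = [[4]].
Insert 2: 2 bumps 4 from row 1; 4 starts row 2. P = [[2], [4]].
Insert 6: appended to row 1. P = [[2, 6], [4]].
Insert 3: 3 bumps 6 from row 1; 6 appends to row 2. P = [[2, 3], [4, 6]].
Insert 5: appended to row 1. P = [[2, 3, 5], [4, 6]].
Insert 1: 1 bumps 2 from row 1; 2 bumps 4 from row 2; 4 starts row 3. P = [[1, 3, 5], [2, 6], [4]].

So P = [[1, 3, 5], [2, 6], [4]], Q = [[1, 3, 5], [2, 4], [6]].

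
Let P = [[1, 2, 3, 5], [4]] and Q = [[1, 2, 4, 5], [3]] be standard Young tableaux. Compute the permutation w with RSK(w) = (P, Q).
Reverse RSK: for i = n, n-1, ..., 1, locate i in Q, remove the corresponding corner cell from P, and reverse-bump its entry up through P; the value ejected from row 1 is w(i).

So w = 1 4 2 3 5.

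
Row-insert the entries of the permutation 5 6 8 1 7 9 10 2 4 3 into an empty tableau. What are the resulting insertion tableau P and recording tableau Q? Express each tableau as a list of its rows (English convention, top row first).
P = [[1, 2, 3, 9, 10], [4, 6, 7], [5], [8]], Q = [[1, 2, 3, 6, 7], [4, 5, 9], [8], [10]]

Insert each entry of the permutation into P by Schensted row insertion, recording in Q the position of each new cell.

Insert 5: appended to row 1. P = [[5]], Q = [[1]].
Insert 6: appended to row 1. P = [[5, 6]], Q = [[1, 2]].
Insert 8: appended to row 1. P = [[5, 6, 8]], Q = [[1, 2, 3]].
Insert 1: 1 bumps 5 from row 1; 5 starts row 2. P = [[1, 6, 8], [5]], Q = [[1, 2, 3], [4]].
Insert 7: 7 bumps 8 from row 1; 8 appends to row 2. P = [[1, 6, 7], [5, 8]], Q = [[1, 2, 3], [4, 5]].
Insert 9: appended to row 1. P = [[1, 6, 7, 9], [5, 8]], Q = [[1, 2, 3, 6], [4, 5]].
Insert 10: appended to row 1. P = [[1, 6, 7, 9, 10], [5, 8]], Q = [[1, 2, 3, 6, 7], [4, 5]].
Insert 2: 2 bumps 6 from row 1; 6 bumps 8 from row 2; 8 starts row 3. P = [[1, 2, 7, 9, 10], [5, 6], [8]], Q = [[1, 2, 3, 6, 7], [4, 5], [8]].
Insert 4: 4 bumps 7 from row 1; 7 appends to row 2. P = [[1, 2, 4, 9, 10], [5, 6, 7], [8]], Q = [[1, 2, 3, 6, 7], [4, 5, 9], [8]].
Insert 3: 3 bumps 4 from row 1; 4 bumps 5 from row 2; 5 bumps 8 from row 3; 8 starts row 4. P = [[1, 2, 3, 9, 10], [4, 6, 7], [5], [8]], Q = [[1, 2, 3, 6, 7], [4, 5, 9], [8], [10]].

So P = [[1, 2, 3, 9, 10], [4, 6, 7], [5], [8]], Q = [[1, 2, 3, 6, 7], [4, 5, 9], [8], [10]].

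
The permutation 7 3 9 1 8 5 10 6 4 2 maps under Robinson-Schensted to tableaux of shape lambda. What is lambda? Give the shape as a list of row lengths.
Row-insert each entry into an empty tableau.

After inserting 7: P = [[7]].
After inserting 3: P = [[3], [7]].
After inserting 9: P = [[3, 9], [7]].
After inserting 1: P = [[1, 9], [3], [7]].
After inserting 8: P = [[1, 8], [3, 9], [7]].
After inserting 5: P = [[1, 5], [3, 8], [7, 9]].
After inserting 10: P = [[1, 5, 10], [3, 8], [7, 9]].
After inserting 6: P = [[1, 5, 6], [3, 8, 10], [7, 9]].
After inserting 4: P = [[1, 4, 6], [3, 5, 10], [7, 8], [9]].
After inserting 2: P = [[1, 2, 6], [3, 4, 10], [5, 8], [7], [9]].

The final insertion tableau P = [[1, 2, 6], [3, 4, 10], [5, 8], [7], [9]] has shape [3, 3, 2, 1, 1].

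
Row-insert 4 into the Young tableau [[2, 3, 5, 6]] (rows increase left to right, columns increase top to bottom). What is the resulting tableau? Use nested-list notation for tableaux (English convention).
[[2, 3, 4, 6], [5]]

In row 1, 4 replaces 5 (the leftmost entry greater than 4); 5 is bumped to row 2. 5 starts a new row 2. The new tableau is [[2, 3, 4, 6], [5]].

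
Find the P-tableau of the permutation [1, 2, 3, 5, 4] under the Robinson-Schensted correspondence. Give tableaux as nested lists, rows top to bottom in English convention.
Insert 1: appended to row 1. P = [[1]].
Insert 2: appended to row 1. P = [[1, 2]].
Insert 3: appended to row 1. P = [[1, 2, 3]].
Insert 5: appended to row 1. P = [[1, 2, 3, 5]].
Insert 4: 4 bumps 5 from row 1; 5 starts row 2. P = [[1, 2, 3, 4], [5]].

So P = [[1, 2, 3, 4], [5]].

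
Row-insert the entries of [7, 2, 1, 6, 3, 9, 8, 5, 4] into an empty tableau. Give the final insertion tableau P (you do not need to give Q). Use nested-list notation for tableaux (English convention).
Insert 7: appended to row 1. P = [[7]].
Insert 2: 2 bumps 7 from row 1; 7 starts row 2. P = [[2], [7]].
Insert 1: 1 bumps 2 from row 1; 2 bumps 7 from row 2; 7 starts row 3. P = [[1], [2], [7]].
Insert 6: appended to row 1. P = [[1, 6], [2], [7]].
Insert 3: 3 bumps 6 from row 1; 6 appends to row 2. P = [[1, 3], [2, 6], [7]].
Insert 9: appended to row 1. P = [[1, 3, 9], [2, 6], [7]].
Insert 8: 8 bumps 9 from row 1; 9 appends to row 2. P = [[1, 3, 8], [2, 6, 9], [7]].
Insert 5: 5 bumps 8 from row 1; 8 bumps 9 from row 2; 9 appends to row 3. P = [[1, 3, 5], [2, 6, 8], [7, 9]].
Insert 4: 4 bumps 5 from row 1; 5 bumps 6 from row 2; 6 bumps 7 from row 3; 7 starts row 4. P = [[1, 3, 4], [2, 5, 8], [6, 9], [7]].

So P = [[1, 3, 4], [2, 5, 8], [6, 9], [7]].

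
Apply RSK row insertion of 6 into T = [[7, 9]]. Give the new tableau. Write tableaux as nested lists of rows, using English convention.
In row 1, 6 replaces 7 (the leftmost entry greater than 6); 7 is bumped to row 2. 7 starts a new row 2. The new tableau is [[6, 9], [7]].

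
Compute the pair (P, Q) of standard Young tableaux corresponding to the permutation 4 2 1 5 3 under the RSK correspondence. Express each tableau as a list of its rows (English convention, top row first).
P = [[1, 3], [2, 5], [4]], Q = [[1, 4], [2, 5], [3]]

Insert each entry of the permutation into P by Schensted row insertion, recording in Q the position of each new cell.

Insert 4: appended to row 1. P = [[4]].
Insert 2: 2 bumps 4 from row 1; 4 starts row 2. P = [[2], [4]].
Insert 1: 1 bumps 2 from row 1; 2 bumps 4 from row 2; 4 starts row 3. P = [[1], [2], [4]].
Insert 5: appended to row 1. P = [[1, 5], [2], [4]].
Insert 3: 3 bumps 5 from row 1; 5 appends to row 2. P = [[1, 3], [2, 5], [4]].

So P = [[1, 3], [2, 5], [4]], Q = [[1, 4], [2, 5], [3]].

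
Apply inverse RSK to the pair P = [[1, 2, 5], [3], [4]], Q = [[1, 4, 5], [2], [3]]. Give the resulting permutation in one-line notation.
4 3 1 2 5

Reverse the RSK construction: for i from n down to 1, find the cell of Q containing i, remove the entry at that cell from P, and reverse-bump it up through P; the value ejected from row 1 is w(i).

Step i=5: Q has 5 at row 1, column 3; remove that cell from P, ejecting 5. So w(5) = 5. P is now [[1, 2], [3], [4]].
Step i=4: Q has 4 at row 1, column 2; remove that cell from P, ejecting 2. So w(4) = 2. P is now [[1], [3], [4]].
Step i=3: Q has 3 at row 3, column 1; remove 4 from row 3 of P and reverse-bump: 4 enters row 2 and ejects 3; 3 enters row 1 and ejects 1. So w(3) = 1. P is now [[3], [4]].
Step i=2: Q has 2 at row 2, column 1; remove 4 from row 2 of P and reverse-bump: 4 enters row 1 and ejects 3. So w(2) = 3. P is now [[4]].
Step i=1: Q has 1 at row 1, column 1; remove that cell from P, ejecting 4. So w(1) = 4. P is now [].

So w = 4 3 1 2 5.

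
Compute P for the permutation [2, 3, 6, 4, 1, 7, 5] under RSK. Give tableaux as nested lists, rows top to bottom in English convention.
P = [[1, 3, 4, 5], [2, 7], [6]]

Insert 2: appended to row 1. P = [[2]].
Insert 3: appended to row 1. P = [[2, 3]].
Insert 6: appended to row 1. P = [[2, 3, 6]].
Insert 4: 4 bumps 6 from row 1; 6 starts row 2. P = [[2, 3, 4], [6]].
Insert 1: 1 bumps 2 from row 1; 2 bumps 6 from row 2; 6 starts row 3. P = [[1, 3, 4], [2], [6]].
Insert 7: appended to row 1. P = [[1, 3, 4, 7], [2], [6]].
Insert 5: 5 bumps 7 from row 1; 7 appends to row 2. P = [[1, 3, 4, 5], [2, 7], [6]].

So P = [[1, 3, 4, 5], [2, 7], [6]].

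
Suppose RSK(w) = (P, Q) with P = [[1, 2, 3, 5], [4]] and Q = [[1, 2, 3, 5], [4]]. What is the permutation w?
1 2 4 3 5

Reverse the RSK construction: for i from n down to 1, find the cell of Q containing i, remove the entry at that cell from P, and reverse-bump it up through P; the value ejected from row 1 is w(i).

Step i=5: Q has 5 at row 1, column 4; remove that cell from P, ejecting 5. So w(5) = 5. P is now [[1, 2, 3], [4]].
Step i=4: Q has 4 at row 2, column 1; remove 4 from row 2 of P and reverse-bump: 4 enters row 1 and ejects 3. So w(4) = 3. P is now [[1, 2, 4]].
Step i=3: Q has 3 at row 1, column 3; remove that cell from P, ejecting 4. So w(3) = 4. P is now [[1, 2]].
Step i=2: Q has 2 at row 1, column 2; remove that cell from P, ejecting 2. So w(2) = 2. P is now [[1]].
Step i=1: Q has 1 at row 1, column 1; remove that cell from P, ejecting 1. So w(1) = 1. P is now [].

So w = 1 2 4 3 5.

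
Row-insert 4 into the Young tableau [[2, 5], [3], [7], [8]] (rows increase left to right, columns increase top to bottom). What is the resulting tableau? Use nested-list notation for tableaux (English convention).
In row 1, 4 replaces 5 (the leftmost entry greater than 4); 5 is bumped to row 2. 5 is appended to row 2. The new tableau is [[2, 4], [3, 5], [7], [8]].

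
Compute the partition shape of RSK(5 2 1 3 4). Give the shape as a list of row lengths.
[3, 1, 1]

Row-insert each entry into an empty tableau.

After inserting 5: P = [[5]].
After inserting 2: P = [[2], [5]].
After inserting 1: P = [[1], [2], [5]].
After inserting 3: P = [[1, 3], [2], [5]].
After inserting 4: P = [[1, 3, 4], [2], [5]].

The final insertion tableau P = [[1, 3, 4], [2], [5]] has shape [3, 1, 1].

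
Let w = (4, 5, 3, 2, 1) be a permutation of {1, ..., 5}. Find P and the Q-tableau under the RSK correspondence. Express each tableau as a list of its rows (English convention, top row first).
P = [[1, 5], [2], [3], [4]], Q = [[1, 2], [3], [4], [5]]

Insert each entry of the permutation into P by Schensted row insertion, recording in Q the position of each new cell.

Insert 4: appended to row 1. P = [[4]].
Insert 5: appended to row 1. P = [[4, 5]].
Insert 3: 3 bumps 4 from row 1; 4 starts row 2. P = [[3, 5], [4]].
Insert 2: 2 bumps 3 from row 1; 3 bumps 4 from row 2; 4 starts row 3. P = [[2, 5], [3], [4]].
Insert 1: 1 bumps 2 from row 1; 2 bumps 3 from row 2; 3 bumps 4 from row 3; 4 starts row 4. P = [[1, 5], [2], [3], [4]].

So P = [[1, 5], [2], [3], [4]], Q = [[1, 2], [3], [4], [5]].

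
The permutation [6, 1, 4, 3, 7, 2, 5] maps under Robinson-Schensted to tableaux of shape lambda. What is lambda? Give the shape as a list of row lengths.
Row-insert each entry into an empty tableau.

After inserting 6: P = [[6]].
After inserting 1: P = [[1], [6]].
After inserting 4: P = [[1, 4], [6]].
After inserting 3: P = [[1, 3], [4], [6]].
After inserting 7: P = [[1, 3, 7], [4], [6]].
After inserting 2: P = [[1, 2, 7], [3], [4], [6]].
After inserting 5: P = [[1, 2, 5], [3, 7], [4], [6]].

The final insertion tableau P = [[1, 2, 5], [3, 7], [4], [6]] has shape [3, 2, 1, 1].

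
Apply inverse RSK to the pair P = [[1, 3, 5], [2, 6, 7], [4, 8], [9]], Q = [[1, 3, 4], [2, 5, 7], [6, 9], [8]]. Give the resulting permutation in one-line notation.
Reverse the RSK construction: for i from n down to 1, find the cell of Q containing i, remove the entry at that cell from P, and reverse-bump it up through P; the value ejected from row 1 is w(i).

Step i=9: Q has 9 at row 3, column 2; remove 8 from row 3 of P and reverse-bump: 8 enters row 2 and ejects 7; 7 enters row 1 and ejects 5. So w(9) = 5. P is now [[1, 3, 7], [2, 6, 8], [4], [9]].
Step i=8: Q has 8 at row 4, column 1; remove 9 from row 4 of P and reverse-bump: 9 enters row 3 and ejects 4; 4 enters row 2 and ejects 2; 2 enters row 1 and ejects 1. So w(8) = 1. P is now [[2, 3, 7], [4, 6, 8], [9]].
Step i=7: Q has 7 at row 2, column 3; remove 8 from row 2 of P and reverse-bump: 8 enters row 1 and ejects 7. So w(7) = 7. P is now [[2, 3, 8], [4, 6], [9]].
Step i=6: Q has 6 at row 3, column 1; remove 9 from row 3 of P and reverse-bump: 9 enters row 2 and ejects 6; 6 enters row 1 and ejects 3. So w(6) = 3. P is now [[2, 6, 8], [4, 9]].
Step i=5: Q has 5 at row 2, column 2; remove 9 from row 2 of P and reverse-bump: 9 enters row 1 and ejects 8. So w(5) = 8. P is now [[2, 6, 9], [4]].
Step i=4: Q has 4 at row 1, column 3; remove that cell from P, ejecting 9. So w(4) = 9. P is now [[2, 6], [4]].
Step i=3: Q has 3 at row 1, column 2; remove that cell from P, ejecting 6. So w(3) = 6. P is now [[2], [4]].
Step i=2: Q has 2 at row 2, column 1; remove 4 from row 2 of P and reverse-bump: 4 enters row 1 and ejects 2. So w(2) = 2. P is now [[4]].
Step i=1: Q has 1 at row 1, column 1; remove that cell from P, ejecting 4. So w(1) = 4. P is now [].

So w = 4 2 6 9 8 3 7 1 5.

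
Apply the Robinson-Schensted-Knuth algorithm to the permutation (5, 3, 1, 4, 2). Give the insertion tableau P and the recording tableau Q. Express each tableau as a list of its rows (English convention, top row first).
P = [[1, 2], [3, 4], [5]], Q = [[1, 4], [2, 5], [3]]

Insert each entry of the permutation into P by Schensted row insertion, recording in Q the position of each new cell.

After inserting 5: P = [[5]].
After inserting 3: P = [[3], [5]].
After inserting 1: P = [[1], [3], [5]].
After inserting 4: P = [[1, 4], [3], [5]].
After inserting 2: P = [[1, 2], [3, 4], [5]].

So P = [[1, 2], [3, 4], [5]], Q = [[1, 4], [2, 5], [3]].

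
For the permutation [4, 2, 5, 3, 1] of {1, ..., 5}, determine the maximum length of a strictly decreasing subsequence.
3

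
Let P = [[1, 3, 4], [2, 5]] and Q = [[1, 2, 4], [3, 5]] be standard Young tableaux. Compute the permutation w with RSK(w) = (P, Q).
Reverse the RSK construction: for i from n down to 1, find the cell of Q containing i, remove the entry at that cell from P, and reverse-bump it up through P; the value ejected from row 1 is w(i).

Step i=5: Q has 5 at row 2, column 2; remove 5 from row 2 of P and reverse-bump: 5 enters row 1 and ejects 4. So w(5) = 4. P is now [[1, 3, 5], [2]].
Step i=4: Q has 4 at row 1, column 3; remove that cell from P, ejecting 5. So w(4) = 5. P is now [[1, 3], [2]].
Step i=3: Q has 3 at row 2, column 1; remove 2 from row 2 of P and reverse-bump: 2 enters row 1 and ejects 1. So w(3) = 1. P is now [[2, 3]].
Step i=2: Q has 2 at row 1, column 2; remove that cell from P, ejecting 3. So w(2) = 3. P is now [[2]].
Step i=1: Q has 1 at row 1, column 1; remove that cell from P, ejecting 2. So w(1) = 2. P is now [].

So w = 2 3 1 5 4.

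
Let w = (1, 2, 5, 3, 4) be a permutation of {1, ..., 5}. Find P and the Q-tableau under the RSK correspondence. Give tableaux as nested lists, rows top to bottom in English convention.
Insert each entry of the permutation into P by Schensted row insertion, recording in Q the position of each new cell.

After inserting 1: P = [[1]].
After inserting 2: P = [[1, 2]].
After inserting 5: P = [[1, 2, 5]].
After inserting 3: P = [[1, 2, 3], [5]].
After inserting 4: P = [[1, 2, 3, 4], [5]].

So P = [[1, 2, 3, 4], [5]], Q = [[1, 2, 3, 5], [4]].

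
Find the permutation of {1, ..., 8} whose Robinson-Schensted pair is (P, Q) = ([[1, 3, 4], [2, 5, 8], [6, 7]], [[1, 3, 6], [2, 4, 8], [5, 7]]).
Reverse RSK: for i = n, n-1, ..., 1, locate i in Q, remove the corresponding corner cell from P, and reverse-bump its entry up through P; the value ejected from row 1 is w(i).

So w = 6 2 7 5 1 8 3 4.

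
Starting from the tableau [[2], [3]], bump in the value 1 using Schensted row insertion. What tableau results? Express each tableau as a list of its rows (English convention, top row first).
In row 1, 1 replaces 2 (the leftmost entry greater than 1); 2 is bumped to row 2. In row 2, 2 replaces 3 (the leftmost entry greater than 2); 3 is bumped to row 3. 3 starts a new row 3. The new tableau is [[1], [2], [3]].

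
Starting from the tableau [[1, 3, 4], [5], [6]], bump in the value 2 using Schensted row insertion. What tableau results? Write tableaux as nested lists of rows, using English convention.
[[1, 2, 4], [3], [5], [6]]

In row 1, 2 replaces 3 (the leftmost entry greater than 2); 3 is bumped to row 2. In row 2, 3 replaces 5 (the leftmost entry greater than 3); 5 is bumped to row 3. In row 3, 5 replaces 6 (the leftmost entry greater than 5); 6 is bumped to row 4. 6 starts a new row 4. The new tableau is [[1, 2, 4], [3], [5], [6]].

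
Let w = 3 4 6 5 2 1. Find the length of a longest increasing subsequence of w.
3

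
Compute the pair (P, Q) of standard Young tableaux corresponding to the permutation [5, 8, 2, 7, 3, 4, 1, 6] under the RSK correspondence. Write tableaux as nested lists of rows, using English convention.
Insert each entry of the permutation into P by Schensted row insertion, recording in Q the position of each new cell.

Insert 5: appended to row 1. P = [[5]].
Insert 8: appended to row 1. P = [[5, 8]].
Insert 2: 2 bumps 5 from row 1; 5 starts row 2. P = [[2, 8], [5]].
Insert 7: 7 bumps 8 from row 1; 8 appends to row 2. P = [[2, 7], [5, 8]].
Insert 3: 3 bumps 7 from row 1; 7 bumps 8 from row 2; 8 starts row 3. P = [[2, 3], [5, 7], [8]].
Insert 4: appended to row 1. P = [[2, 3, 4], [5, 7], [8]].
Insert 1: 1 bumps 2 from row 1; 2 bumps 5 from row 2; 5 bumps 8 from row 3; 8 starts row 4. P = [[1, 3, 4], [2, 7], [5], [8]].
Insert 6: appended to row 1. P = [[1, 3, 4, 6], [2, 7], [5], [8]].

So P = [[1, 3, 4, 6], [2, 7], [5], [8]], Q = [[1, 2, 6, 8], [3, 4], [5], [7]].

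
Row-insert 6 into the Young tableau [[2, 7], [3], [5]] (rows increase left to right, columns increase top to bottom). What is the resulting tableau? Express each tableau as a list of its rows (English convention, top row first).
[[2, 6], [3, 7], [5]]

In row 1, 6 replaces 7 (the leftmost entry greater than 6); 7 is bumped to row 2. 7 is appended to row 2. The new tableau is [[2, 6], [3, 7], [5]].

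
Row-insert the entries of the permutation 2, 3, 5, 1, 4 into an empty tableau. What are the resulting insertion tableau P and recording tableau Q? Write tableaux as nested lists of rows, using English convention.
Insert each entry of the permutation into P by Schensted row insertion, recording in Q the position of each new cell.

After inserting 2: P = [[2]].
After inserting 3: P = [[2, 3]].
After inserting 5: P = [[2, 3, 5]].
After inserting 1: P = [[1, 3, 5], [2]].
After inserting 4: P = [[1, 3, 4], [2, 5]].

So P = [[1, 3, 4], [2, 5]], Q = [[1, 2, 3], [4, 5]].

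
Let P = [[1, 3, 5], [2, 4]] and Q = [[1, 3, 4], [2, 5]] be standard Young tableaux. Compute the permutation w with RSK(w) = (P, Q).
Reverse the RSK construction: for i from n down to 1, find the cell of Q containing i, remove the entry at that cell from P, and reverse-bump it up through P; the value ejected from row 1 is w(i).

Step i=5: Q has 5 at row 2, column 2; remove 4 from row 2 of P and reverse-bump: 4 enters row 1 and ejects 3. So w(5) = 3. P is now [[1, 4, 5], [2]].
Step i=4: Q has 4 at row 1, column 3; remove that cell from P, ejecting 5. So w(4) = 5. P is now [[1, 4], [2]].
Step i=3: Q has 3 at row 1, column 2; remove that cell from P, ejecting 4. So w(3) = 4. P is now [[1], [2]].
Step i=2: Q has 2 at row 2, column 1; remove 2 from row 2 of P and reverse-bump: 2 enters row 1 and ejects 1. So w(2) = 1. P is now [[2]].
Step i=1: Q has 1 at row 1, column 1; remove that cell from P, ejecting 2. So w(1) = 2. P is now [].

So w = 2 1 4 5 3.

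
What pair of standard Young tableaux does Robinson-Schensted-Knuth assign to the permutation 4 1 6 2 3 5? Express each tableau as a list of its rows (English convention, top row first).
Insert each entry of the permutation into P by Schensted row insertion, recording in Q the position of each new cell.

Insert 4: appended to row 1. P = [[4]], Q = [[1]].
Insert 1: 1 bumps 4 from row 1; 4 starts row 2. P = [[1], [4]], Q = [[1], [2]].
Insert 6: appended to row 1. P = [[1, 6], [4]], Q = [[1, 3], [2]].
Insert 2: 2 bumps 6 from row 1; 6 appends to row 2. P = [[1, 2], [4, 6]], Q = [[1, 3], [2, 4]].
Insert 3: appended to row 1. P = [[1, 2, 3], [4, 6]], Q = [[1, 3, 5], [2, 4]].
Insert 5: appended to row 1. P = [[1, 2, 3, 5], [4, 6]], Q = [[1, 3, 5, 6], [2, 4]].

So P = [[1, 2, 3, 5], [4, 6]], Q = [[1, 3, 5, 6], [2, 4]].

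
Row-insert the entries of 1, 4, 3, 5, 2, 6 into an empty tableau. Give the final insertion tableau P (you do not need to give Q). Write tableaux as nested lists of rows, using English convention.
P = [[1, 2, 5, 6], [3], [4]]

Insert 1: appended to row 1. P = [[1]].
Insert 4: appended to row 1. P = [[1, 4]].
Insert 3: 3 bumps 4 from row 1; 4 starts row 2. P = [[1, 3], [4]].
Insert 5: appended to row 1. P = [[1, 3, 5], [4]].
Insert 2: 2 bumps 3 from row 1; 3 bumps 4 from row 2; 4 starts row 3. P = [[1, 2, 5], [3], [4]].
Insert 6: appended to row 1. P = [[1, 2, 5, 6], [3], [4]].

So P = [[1, 2, 5, 6], [3], [4]].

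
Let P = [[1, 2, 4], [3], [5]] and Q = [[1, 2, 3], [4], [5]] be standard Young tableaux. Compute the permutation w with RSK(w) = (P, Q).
1 3 5 4 2

Reverse the RSK construction: for i from n down to 1, find the cell of Q containing i, remove the entry at that cell from P, and reverse-bump it up through P; the value ejected from row 1 is w(i).

Step i=5: Q has 5 at row 3, column 1; remove 5 from row 3 of P and reverse-bump: 5 enters row 2 and ejects 3; 3 enters row 1 and ejects 2. So w(5) = 2. P is now [[1, 3, 4], [5]].
Step i=4: Q has 4 at row 2, column 1; remove 5 from row 2 of P and reverse-bump: 5 enters row 1 and ejects 4. So w(4) = 4. P is now [[1, 3, 5]].
Step i=3: Q has 3 at row 1, column 3; remove that cell from P, ejecting 5. So w(3) = 5. P is now [[1, 3]].
Step i=2: Q has 2 at row 1, column 2; remove that cell from P, ejecting 3. So w(2) = 3. P is now [[1]].
Step i=1: Q has 1 at row 1, column 1; remove that cell from P, ejecting 1. So w(1) = 1. P is now [].

So w = 1 3 5 4 2.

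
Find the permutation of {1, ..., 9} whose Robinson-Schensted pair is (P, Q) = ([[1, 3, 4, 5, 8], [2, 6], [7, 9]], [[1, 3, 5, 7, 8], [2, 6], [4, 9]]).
7 2 3 1 9 4 6 8 5

Reverse the RSK construction: for i from n down to 1, find the cell of Q containing i, remove the entry at that cell from P, and reverse-bump it up through P; the value ejected from row 1 is w(i).

Step i=9: Q has 9 at row 3, column 2; remove 9 from row 3 of P and reverse-bump: 9 enters row 2 and ejects 6; 6 enters row 1 and ejects 5. So w(9) = 5. P is now [[1, 3, 4, 6, 8], [2, 9], [7]].
Step i=8: Q has 8 at row 1, column 5; remove that cell from P, ejecting 8. So w(8) = 8. P is now [[1, 3, 4, 6], [2, 9], [7]].
Step i=7: Q has 7 at row 1, column 4; remove that cell from P, ejecting 6. So w(7) = 6. P is now [[1, 3, 4], [2, 9], [7]].
Step i=6: Q has 6 at row 2, column 2; remove 9 from row 2 of P and reverse-bump: 9 enters row 1 and ejects 4. So w(6) = 4. P is now [[1, 3, 9], [2], [7]].
Step i=5: Q has 5 at row 1, column 3; remove that cell from P, ejecting 9. So w(5) = 9. P is now [[1, 3], [2], [7]].
Step i=4: Q has 4 at row 3, column 1; remove 7 from row 3 of P and reverse-bump: 7 enters row 2 and ejects 2; 2 enters row 1 and ejects 1. So w(4) = 1. P is now [[2, 3], [7]].
Step i=3: Q has 3 at row 1, column 2; remove that cell from P, ejecting 3. So w(3) = 3. P is now [[2], [7]].
Step i=2: Q has 2 at row 2, column 1; remove 7 from row 2 of P and reverse-bump: 7 enters row 1 and ejects 2. So w(2) = 2. P is now [[7]].
Step i=1: Q has 1 at row 1, column 1; remove that cell from P, ejecting 7. So w(1) = 7. P is now [].

So w = 7 2 3 1 9 4 6 8 5.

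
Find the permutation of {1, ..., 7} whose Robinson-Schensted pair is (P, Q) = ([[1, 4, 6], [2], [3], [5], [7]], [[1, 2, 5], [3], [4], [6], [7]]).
Reverse the RSK construction: for i from n down to 1, find the cell of Q containing i, remove the entry at that cell from P, and reverse-bump it up through P; the value ejected from row 1 is w(i).

Step i=7: Q has 7 at row 5, column 1; remove 7 from row 5 of P and reverse-bump: 7 enters row 4 and ejects 5; 5 enters row 3 and ejects 3; 3 enters row 2 and ejects 2; 2 enters row 1 and ejects 1. So w(7) = 1. P is now [[2, 4, 6], [3], [5], [7]].
Step i=6: Q has 6 at row 4, column 1; remove 7 from row 4 of P and reverse-bump: 7 enters row 3 and ejects 5; 5 enters row 2 and ejects 3; 3 enters row 1 and ejects 2. So w(6) = 2. P is now [[3, 4, 6], [5], [7]].
Step i=5: Q has 5 at row 1, column 3; remove that cell from P, ejecting 6. So w(5) = 6. P is now [[3, 4], [5], [7]].
Step i=4: Q has 4 at row 3, column 1; remove 7 from row 3 of P and reverse-bump: 7 enters row 2 and ejects 5; 5 enters row 1 and ejects 4. So w(4) = 4. P is now [[3, 5], [7]].
Step i=3: Q has 3 at row 2, column 1; remove 7 from row 2 of P and reverse-bump: 7 enters row 1 and ejects 5. So w(3) = 5. P is now [[3, 7]].
Step i=2: Q has 2 at row 1, column 2; remove that cell from P, ejecting 7. So w(2) = 7. P is now [[3]].
Step i=1: Q has 1 at row 1, column 1; remove that cell from P, ejecting 3. So w(1) = 3. P is now [].

So w = 3 7 5 4 6 2 1.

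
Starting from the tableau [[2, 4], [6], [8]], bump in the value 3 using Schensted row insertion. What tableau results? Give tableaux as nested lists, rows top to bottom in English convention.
In row 1, 3 replaces 4 (the leftmost entry greater than 3); 4 is bumped to row 2. In row 2, 4 replaces 6 (the leftmost entry greater than 4); 6 is bumped to row 3. In row 3, 6 replaces 8 (the leftmost entry greater than 6); 8 is bumped to row 4. 8 starts a new row 4. The new tableau is [[2, 3], [4], [6], [8]].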